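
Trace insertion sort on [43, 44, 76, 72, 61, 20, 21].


Initial: [43, 44, 76, 72, 61, 20, 21]
Insert 44: [43, 44, 76, 72, 61, 20, 21]
Insert 76: [43, 44, 76, 72, 61, 20, 21]
Insert 72: [43, 44, 72, 76, 61, 20, 21]
Insert 61: [43, 44, 61, 72, 76, 20, 21]
Insert 20: [20, 43, 44, 61, 72, 76, 21]
Insert 21: [20, 21, 43, 44, 61, 72, 76]

Sorted: [20, 21, 43, 44, 61, 72, 76]


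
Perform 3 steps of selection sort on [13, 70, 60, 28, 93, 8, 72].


Initial: [13, 70, 60, 28, 93, 8, 72]
Step 1: min=8 at 5
  Swap: [8, 70, 60, 28, 93, 13, 72]
Step 2: min=13 at 5
  Swap: [8, 13, 60, 28, 93, 70, 72]
Step 3: min=28 at 3
  Swap: [8, 13, 28, 60, 93, 70, 72]

After 3 steps: [8, 13, 28, 60, 93, 70, 72]


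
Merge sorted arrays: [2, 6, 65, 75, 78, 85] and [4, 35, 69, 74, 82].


Take 2 from A
Take 4 from B
Take 6 from A
Take 35 from B
Take 65 from A
Take 69 from B
Take 74 from B
Take 75 from A
Take 78 from A
Take 82 from B

Merged: [2, 4, 6, 35, 65, 69, 74, 75, 78, 82, 85]


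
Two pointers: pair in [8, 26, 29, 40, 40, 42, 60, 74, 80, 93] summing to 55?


lo=0(8)+hi=9(93)=101
lo=0(8)+hi=8(80)=88
lo=0(8)+hi=7(74)=82
lo=0(8)+hi=6(60)=68
lo=0(8)+hi=5(42)=50
lo=1(26)+hi=5(42)=68
lo=1(26)+hi=4(40)=66
lo=1(26)+hi=3(40)=66
lo=1(26)+hi=2(29)=55

Yes: 26+29=55


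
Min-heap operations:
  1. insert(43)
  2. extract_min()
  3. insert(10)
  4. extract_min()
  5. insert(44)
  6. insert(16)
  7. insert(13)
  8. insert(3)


insert(43) -> [43]
extract_min()->43, []
insert(10) -> [10]
extract_min()->10, []
insert(44) -> [44]
insert(16) -> [16, 44]
insert(13) -> [13, 44, 16]
insert(3) -> [3, 13, 16, 44]

Final heap: [3, 13, 16, 44]


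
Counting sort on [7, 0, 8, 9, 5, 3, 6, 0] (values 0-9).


Input: [7, 0, 8, 9, 5, 3, 6, 0]
Counts: [2, 0, 0, 1, 0, 1, 1, 1, 1, 1]

Sorted: [0, 0, 3, 5, 6, 7, 8, 9]


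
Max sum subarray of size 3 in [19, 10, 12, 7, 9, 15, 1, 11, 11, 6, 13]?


[0:3]: 41
[1:4]: 29
[2:5]: 28
[3:6]: 31
[4:7]: 25
[5:8]: 27
[6:9]: 23
[7:10]: 28
[8:11]: 30

Max: 41 at [0:3]


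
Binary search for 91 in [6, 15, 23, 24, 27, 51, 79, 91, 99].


Step 1: lo=0, hi=8, mid=4, val=27
Step 2: lo=5, hi=8, mid=6, val=79
Step 3: lo=7, hi=8, mid=7, val=91

Found at index 7


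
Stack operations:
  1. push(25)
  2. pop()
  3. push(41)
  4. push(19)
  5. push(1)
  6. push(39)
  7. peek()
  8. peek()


push(25) -> [25]
pop()->25, []
push(41) -> [41]
push(19) -> [41, 19]
push(1) -> [41, 19, 1]
push(39) -> [41, 19, 1, 39]
peek()->39
peek()->39

Final stack: [41, 19, 1, 39]


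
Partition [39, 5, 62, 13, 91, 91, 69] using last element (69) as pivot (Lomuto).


Pivot: 69
  39 <= 69: advance i (no swap)
  5 <= 69: advance i (no swap)
  62 <= 69: advance i (no swap)
  13 <= 69: advance i (no swap)
Place pivot at 4: [39, 5, 62, 13, 69, 91, 91]

Partitioned: [39, 5, 62, 13, 69, 91, 91]


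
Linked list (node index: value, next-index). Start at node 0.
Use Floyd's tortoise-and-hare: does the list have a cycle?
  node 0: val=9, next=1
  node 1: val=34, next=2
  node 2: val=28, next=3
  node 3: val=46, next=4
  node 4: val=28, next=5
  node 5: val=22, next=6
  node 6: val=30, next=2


Floyd's tortoise (slow, +1) and hare (fast, +2):
  init: slow=0, fast=0
  step 1: slow=1, fast=2
  step 2: slow=2, fast=4
  step 3: slow=3, fast=6
  step 4: slow=4, fast=3
  step 5: slow=5, fast=5
  slow == fast at node 5: cycle detected

Cycle: yes


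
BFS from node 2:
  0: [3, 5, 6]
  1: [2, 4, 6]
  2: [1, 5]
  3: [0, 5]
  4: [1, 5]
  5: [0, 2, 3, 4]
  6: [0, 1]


Visit 2, enqueue [1, 5]
Visit 1, enqueue [4, 6]
Visit 5, enqueue [0, 3]
Visit 4, enqueue []
Visit 6, enqueue []
Visit 0, enqueue []
Visit 3, enqueue []

BFS order: [2, 1, 5, 4, 6, 0, 3]


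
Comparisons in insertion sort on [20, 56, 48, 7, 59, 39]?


Algorithm: insertion sort
Input: [20, 56, 48, 7, 59, 39]
Sorted: [7, 20, 39, 48, 56, 59]

11


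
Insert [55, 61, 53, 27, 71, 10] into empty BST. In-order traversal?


Insert 55: root
Insert 61: R from 55
Insert 53: L from 55
Insert 27: L from 55 -> L from 53
Insert 71: R from 55 -> R from 61
Insert 10: L from 55 -> L from 53 -> L from 27

In-order: [10, 27, 53, 55, 61, 71]


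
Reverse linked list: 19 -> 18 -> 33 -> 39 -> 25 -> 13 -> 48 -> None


Step 1: curr=19, set curr.next=prev(None) | reversed so far: 19
Step 2: curr=18, set curr.next=prev(19) | reversed so far: 18 -> 19
Step 3: curr=33, set curr.next=prev(18) | reversed so far: 33 -> 18 -> 19
Step 4: curr=39, set curr.next=prev(33) | reversed so far: 39 -> 33 -> 18 -> 19
Step 5: curr=25, set curr.next=prev(39) | reversed so far: 25 -> 39 -> 33 -> 18 -> 19
Step 6: curr=13, set curr.next=prev(25) | reversed so far: 13 -> 25 -> 39 -> 33 -> 18 -> 19
Step 7: curr=48, set curr.next=prev(13) | reversed so far: 48 -> 13 -> 25 -> 39 -> 33 -> 18 -> 19

48 -> 13 -> 25 -> 39 -> 33 -> 18 -> 19 -> None


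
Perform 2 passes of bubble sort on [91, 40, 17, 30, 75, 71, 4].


Initial: [91, 40, 17, 30, 75, 71, 4]
Pass 1: [40, 17, 30, 75, 71, 4, 91] (6 swaps)
Pass 2: [17, 30, 40, 71, 4, 75, 91] (4 swaps)

After 2 passes: [17, 30, 40, 71, 4, 75, 91]


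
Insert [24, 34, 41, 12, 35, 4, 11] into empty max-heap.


Insert 24: [24]
Insert 34: [34, 24]
Insert 41: [41, 24, 34]
Insert 12: [41, 24, 34, 12]
Insert 35: [41, 35, 34, 12, 24]
Insert 4: [41, 35, 34, 12, 24, 4]
Insert 11: [41, 35, 34, 12, 24, 4, 11]

Final heap: [41, 35, 34, 12, 24, 4, 11]


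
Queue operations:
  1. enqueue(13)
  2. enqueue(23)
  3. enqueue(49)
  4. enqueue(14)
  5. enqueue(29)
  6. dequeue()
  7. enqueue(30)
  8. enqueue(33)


enqueue(13) -> [13]
enqueue(23) -> [13, 23]
enqueue(49) -> [13, 23, 49]
enqueue(14) -> [13, 23, 49, 14]
enqueue(29) -> [13, 23, 49, 14, 29]
dequeue()->13, [23, 49, 14, 29]
enqueue(30) -> [23, 49, 14, 29, 30]
enqueue(33) -> [23, 49, 14, 29, 30, 33]

Final queue: [23, 49, 14, 29, 30, 33]


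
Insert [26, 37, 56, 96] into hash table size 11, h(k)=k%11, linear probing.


Insert 26: h=4 -> slot 4
Insert 37: h=4, 1 probes -> slot 5
Insert 56: h=1 -> slot 1
Insert 96: h=8 -> slot 8

Table: [None, 56, None, None, 26, 37, None, None, 96, None, None]


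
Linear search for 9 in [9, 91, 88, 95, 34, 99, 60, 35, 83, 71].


i=0: 9==9 found!

Found at 0, 1 comps


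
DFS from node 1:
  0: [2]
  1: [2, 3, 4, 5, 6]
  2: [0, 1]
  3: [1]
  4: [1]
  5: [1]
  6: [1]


Visit 1, push [6, 5, 4, 3, 2]
Visit 2, push [0]
Visit 0, push []
Visit 3, push []
Visit 4, push []
Visit 5, push []
Visit 6, push []

DFS order: [1, 2, 0, 3, 4, 5, 6]


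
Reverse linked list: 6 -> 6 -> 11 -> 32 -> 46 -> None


Step 1: curr=6, set curr.next=prev(None) | reversed so far: 6
Step 2: curr=6, set curr.next=prev(6) | reversed so far: 6 -> 6
Step 3: curr=11, set curr.next=prev(6) | reversed so far: 11 -> 6 -> 6
Step 4: curr=32, set curr.next=prev(11) | reversed so far: 32 -> 11 -> 6 -> 6
Step 5: curr=46, set curr.next=prev(32) | reversed so far: 46 -> 32 -> 11 -> 6 -> 6

46 -> 32 -> 11 -> 6 -> 6 -> None


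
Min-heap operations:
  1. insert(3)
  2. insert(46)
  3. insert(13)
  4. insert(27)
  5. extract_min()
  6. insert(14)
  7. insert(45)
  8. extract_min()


insert(3) -> [3]
insert(46) -> [3, 46]
insert(13) -> [3, 46, 13]
insert(27) -> [3, 27, 13, 46]
extract_min()->3, [13, 27, 46]
insert(14) -> [13, 14, 46, 27]
insert(45) -> [13, 14, 46, 27, 45]
extract_min()->13, [14, 27, 46, 45]

Final heap: [14, 27, 46, 45]


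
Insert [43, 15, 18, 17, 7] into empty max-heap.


Insert 43: [43]
Insert 15: [43, 15]
Insert 18: [43, 15, 18]
Insert 17: [43, 17, 18, 15]
Insert 7: [43, 17, 18, 15, 7]

Final heap: [43, 17, 18, 15, 7]


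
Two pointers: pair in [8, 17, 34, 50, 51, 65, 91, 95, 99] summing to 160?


lo=0(8)+hi=8(99)=107
lo=1(17)+hi=8(99)=116
lo=2(34)+hi=8(99)=133
lo=3(50)+hi=8(99)=149
lo=4(51)+hi=8(99)=150
lo=5(65)+hi=8(99)=164
lo=5(65)+hi=7(95)=160

Yes: 65+95=160


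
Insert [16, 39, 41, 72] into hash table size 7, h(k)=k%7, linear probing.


Insert 16: h=2 -> slot 2
Insert 39: h=4 -> slot 4
Insert 41: h=6 -> slot 6
Insert 72: h=2, 1 probes -> slot 3

Table: [None, None, 16, 72, 39, None, 41]


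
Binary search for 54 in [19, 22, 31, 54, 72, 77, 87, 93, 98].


Step 1: lo=0, hi=8, mid=4, val=72
Step 2: lo=0, hi=3, mid=1, val=22
Step 3: lo=2, hi=3, mid=2, val=31
Step 4: lo=3, hi=3, mid=3, val=54

Found at index 3


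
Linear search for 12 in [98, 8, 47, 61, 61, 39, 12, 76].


i=0: 98!=12
i=1: 8!=12
i=2: 47!=12
i=3: 61!=12
i=4: 61!=12
i=5: 39!=12
i=6: 12==12 found!

Found at 6, 7 comps


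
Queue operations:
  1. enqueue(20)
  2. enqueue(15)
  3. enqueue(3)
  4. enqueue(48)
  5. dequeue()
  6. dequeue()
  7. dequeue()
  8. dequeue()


enqueue(20) -> [20]
enqueue(15) -> [20, 15]
enqueue(3) -> [20, 15, 3]
enqueue(48) -> [20, 15, 3, 48]
dequeue()->20, [15, 3, 48]
dequeue()->15, [3, 48]
dequeue()->3, [48]
dequeue()->48, []

Final queue: []


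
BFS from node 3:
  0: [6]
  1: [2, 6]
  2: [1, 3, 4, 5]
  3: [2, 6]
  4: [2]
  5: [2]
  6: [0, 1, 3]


Visit 3, enqueue [2, 6]
Visit 2, enqueue [1, 4, 5]
Visit 6, enqueue [0]
Visit 1, enqueue []
Visit 4, enqueue []
Visit 5, enqueue []
Visit 0, enqueue []

BFS order: [3, 2, 6, 1, 4, 5, 0]


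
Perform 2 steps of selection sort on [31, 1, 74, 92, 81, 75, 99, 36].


Initial: [31, 1, 74, 92, 81, 75, 99, 36]
Step 1: min=1 at 1
  Swap: [1, 31, 74, 92, 81, 75, 99, 36]
Step 2: min=31 at 1
  Swap: [1, 31, 74, 92, 81, 75, 99, 36]

After 2 steps: [1, 31, 74, 92, 81, 75, 99, 36]


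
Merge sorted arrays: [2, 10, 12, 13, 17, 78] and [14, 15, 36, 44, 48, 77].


Take 2 from A
Take 10 from A
Take 12 from A
Take 13 from A
Take 14 from B
Take 15 from B
Take 17 from A
Take 36 from B
Take 44 from B
Take 48 from B
Take 77 from B

Merged: [2, 10, 12, 13, 14, 15, 17, 36, 44, 48, 77, 78]


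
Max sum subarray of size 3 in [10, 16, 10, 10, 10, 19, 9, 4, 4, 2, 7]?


[0:3]: 36
[1:4]: 36
[2:5]: 30
[3:6]: 39
[4:7]: 38
[5:8]: 32
[6:9]: 17
[7:10]: 10
[8:11]: 13

Max: 39 at [3:6]


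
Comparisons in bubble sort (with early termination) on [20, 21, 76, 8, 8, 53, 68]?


Algorithm: bubble sort (with early termination)
Input: [20, 21, 76, 8, 8, 53, 68]
Sorted: [8, 8, 20, 21, 53, 68, 76]

18


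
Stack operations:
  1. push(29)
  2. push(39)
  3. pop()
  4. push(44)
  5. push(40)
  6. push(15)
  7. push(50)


push(29) -> [29]
push(39) -> [29, 39]
pop()->39, [29]
push(44) -> [29, 44]
push(40) -> [29, 44, 40]
push(15) -> [29, 44, 40, 15]
push(50) -> [29, 44, 40, 15, 50]

Final stack: [29, 44, 40, 15, 50]


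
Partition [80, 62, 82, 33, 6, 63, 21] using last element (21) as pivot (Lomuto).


Pivot: 21
  6 <= 21: swap -> [6, 62, 82, 33, 80, 63, 21]
Place pivot at 1: [6, 21, 82, 33, 80, 63, 62]

Partitioned: [6, 21, 82, 33, 80, 63, 62]


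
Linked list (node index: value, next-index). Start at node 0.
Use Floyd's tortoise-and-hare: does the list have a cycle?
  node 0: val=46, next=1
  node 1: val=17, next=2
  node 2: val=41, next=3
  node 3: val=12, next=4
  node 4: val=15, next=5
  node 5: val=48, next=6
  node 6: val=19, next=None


Floyd's tortoise (slow, +1) and hare (fast, +2):
  init: slow=0, fast=0
  step 1: slow=1, fast=2
  step 2: slow=2, fast=4
  step 3: slow=3, fast=6
  step 4: fast -> None, no cycle

Cycle: no


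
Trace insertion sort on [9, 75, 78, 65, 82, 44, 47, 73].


Initial: [9, 75, 78, 65, 82, 44, 47, 73]
Insert 75: [9, 75, 78, 65, 82, 44, 47, 73]
Insert 78: [9, 75, 78, 65, 82, 44, 47, 73]
Insert 65: [9, 65, 75, 78, 82, 44, 47, 73]
Insert 82: [9, 65, 75, 78, 82, 44, 47, 73]
Insert 44: [9, 44, 65, 75, 78, 82, 47, 73]
Insert 47: [9, 44, 47, 65, 75, 78, 82, 73]
Insert 73: [9, 44, 47, 65, 73, 75, 78, 82]

Sorted: [9, 44, 47, 65, 73, 75, 78, 82]


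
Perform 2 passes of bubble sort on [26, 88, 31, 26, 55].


Initial: [26, 88, 31, 26, 55]
Pass 1: [26, 31, 26, 55, 88] (3 swaps)
Pass 2: [26, 26, 31, 55, 88] (1 swaps)

After 2 passes: [26, 26, 31, 55, 88]


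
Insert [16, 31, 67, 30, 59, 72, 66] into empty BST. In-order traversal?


Insert 16: root
Insert 31: R from 16
Insert 67: R from 16 -> R from 31
Insert 30: R from 16 -> L from 31
Insert 59: R from 16 -> R from 31 -> L from 67
Insert 72: R from 16 -> R from 31 -> R from 67
Insert 66: R from 16 -> R from 31 -> L from 67 -> R from 59

In-order: [16, 30, 31, 59, 66, 67, 72]


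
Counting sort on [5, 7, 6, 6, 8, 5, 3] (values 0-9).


Input: [5, 7, 6, 6, 8, 5, 3]
Counts: [0, 0, 0, 1, 0, 2, 2, 1, 1, 0]

Sorted: [3, 5, 5, 6, 6, 7, 8]


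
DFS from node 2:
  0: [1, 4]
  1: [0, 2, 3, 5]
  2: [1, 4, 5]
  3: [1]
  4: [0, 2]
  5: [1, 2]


Visit 2, push [5, 4, 1]
Visit 1, push [5, 3, 0]
Visit 0, push [4]
Visit 4, push []
Visit 3, push []
Visit 5, push []

DFS order: [2, 1, 0, 4, 3, 5]


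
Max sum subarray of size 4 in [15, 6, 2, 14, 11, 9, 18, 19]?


[0:4]: 37
[1:5]: 33
[2:6]: 36
[3:7]: 52
[4:8]: 57

Max: 57 at [4:8]


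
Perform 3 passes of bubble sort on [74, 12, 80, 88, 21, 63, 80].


Initial: [74, 12, 80, 88, 21, 63, 80]
Pass 1: [12, 74, 80, 21, 63, 80, 88] (4 swaps)
Pass 2: [12, 74, 21, 63, 80, 80, 88] (2 swaps)
Pass 3: [12, 21, 63, 74, 80, 80, 88] (2 swaps)

After 3 passes: [12, 21, 63, 74, 80, 80, 88]


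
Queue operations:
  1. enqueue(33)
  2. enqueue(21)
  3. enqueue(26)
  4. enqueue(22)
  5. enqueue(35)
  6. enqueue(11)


enqueue(33) -> [33]
enqueue(21) -> [33, 21]
enqueue(26) -> [33, 21, 26]
enqueue(22) -> [33, 21, 26, 22]
enqueue(35) -> [33, 21, 26, 22, 35]
enqueue(11) -> [33, 21, 26, 22, 35, 11]

Final queue: [33, 21, 26, 22, 35, 11]


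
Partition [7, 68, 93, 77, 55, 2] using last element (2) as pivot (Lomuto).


Pivot: 2
Place pivot at 0: [2, 68, 93, 77, 55, 7]

Partitioned: [2, 68, 93, 77, 55, 7]


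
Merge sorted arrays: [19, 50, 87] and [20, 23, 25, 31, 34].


Take 19 from A
Take 20 from B
Take 23 from B
Take 25 from B
Take 31 from B
Take 34 from B

Merged: [19, 20, 23, 25, 31, 34, 50, 87]


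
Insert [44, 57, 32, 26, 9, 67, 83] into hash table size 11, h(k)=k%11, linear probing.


Insert 44: h=0 -> slot 0
Insert 57: h=2 -> slot 2
Insert 32: h=10 -> slot 10
Insert 26: h=4 -> slot 4
Insert 9: h=9 -> slot 9
Insert 67: h=1 -> slot 1
Insert 83: h=6 -> slot 6

Table: [44, 67, 57, None, 26, None, 83, None, None, 9, 32]


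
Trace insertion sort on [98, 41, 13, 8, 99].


Initial: [98, 41, 13, 8, 99]
Insert 41: [41, 98, 13, 8, 99]
Insert 13: [13, 41, 98, 8, 99]
Insert 8: [8, 13, 41, 98, 99]
Insert 99: [8, 13, 41, 98, 99]

Sorted: [8, 13, 41, 98, 99]


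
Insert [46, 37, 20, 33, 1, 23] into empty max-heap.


Insert 46: [46]
Insert 37: [46, 37]
Insert 20: [46, 37, 20]
Insert 33: [46, 37, 20, 33]
Insert 1: [46, 37, 20, 33, 1]
Insert 23: [46, 37, 23, 33, 1, 20]

Final heap: [46, 37, 23, 33, 1, 20]


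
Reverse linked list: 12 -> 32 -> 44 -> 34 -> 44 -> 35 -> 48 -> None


Step 1: curr=12, set curr.next=prev(None) | reversed so far: 12
Step 2: curr=32, set curr.next=prev(12) | reversed so far: 32 -> 12
Step 3: curr=44, set curr.next=prev(32) | reversed so far: 44 -> 32 -> 12
Step 4: curr=34, set curr.next=prev(44) | reversed so far: 34 -> 44 -> 32 -> 12
Step 5: curr=44, set curr.next=prev(34) | reversed so far: 44 -> 34 -> 44 -> 32 -> 12
Step 6: curr=35, set curr.next=prev(44) | reversed so far: 35 -> 44 -> 34 -> 44 -> 32 -> 12
Step 7: curr=48, set curr.next=prev(35) | reversed so far: 48 -> 35 -> 44 -> 34 -> 44 -> 32 -> 12

48 -> 35 -> 44 -> 34 -> 44 -> 32 -> 12 -> None


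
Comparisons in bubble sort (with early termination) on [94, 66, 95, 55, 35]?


Algorithm: bubble sort (with early termination)
Input: [94, 66, 95, 55, 35]
Sorted: [35, 55, 66, 94, 95]

10


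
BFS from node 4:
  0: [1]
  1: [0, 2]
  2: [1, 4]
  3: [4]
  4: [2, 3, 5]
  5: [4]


Visit 4, enqueue [2, 3, 5]
Visit 2, enqueue [1]
Visit 3, enqueue []
Visit 5, enqueue []
Visit 1, enqueue [0]
Visit 0, enqueue []

BFS order: [4, 2, 3, 5, 1, 0]


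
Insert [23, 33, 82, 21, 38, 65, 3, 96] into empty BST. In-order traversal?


Insert 23: root
Insert 33: R from 23
Insert 82: R from 23 -> R from 33
Insert 21: L from 23
Insert 38: R from 23 -> R from 33 -> L from 82
Insert 65: R from 23 -> R from 33 -> L from 82 -> R from 38
Insert 3: L from 23 -> L from 21
Insert 96: R from 23 -> R from 33 -> R from 82

In-order: [3, 21, 23, 33, 38, 65, 82, 96]


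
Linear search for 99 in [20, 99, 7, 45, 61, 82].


i=0: 20!=99
i=1: 99==99 found!

Found at 1, 2 comps


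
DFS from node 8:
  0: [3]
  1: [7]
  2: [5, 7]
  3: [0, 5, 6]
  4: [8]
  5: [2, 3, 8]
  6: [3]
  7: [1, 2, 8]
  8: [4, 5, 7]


Visit 8, push [7, 5, 4]
Visit 4, push []
Visit 5, push [3, 2]
Visit 2, push [7]
Visit 7, push [1]
Visit 1, push []
Visit 3, push [6, 0]
Visit 0, push []
Visit 6, push []

DFS order: [8, 4, 5, 2, 7, 1, 3, 0, 6]


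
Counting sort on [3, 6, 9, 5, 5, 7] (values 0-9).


Input: [3, 6, 9, 5, 5, 7]
Counts: [0, 0, 0, 1, 0, 2, 1, 1, 0, 1]

Sorted: [3, 5, 5, 6, 7, 9]


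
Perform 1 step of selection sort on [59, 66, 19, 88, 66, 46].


Initial: [59, 66, 19, 88, 66, 46]
Step 1: min=19 at 2
  Swap: [19, 66, 59, 88, 66, 46]

After 1 step: [19, 66, 59, 88, 66, 46]


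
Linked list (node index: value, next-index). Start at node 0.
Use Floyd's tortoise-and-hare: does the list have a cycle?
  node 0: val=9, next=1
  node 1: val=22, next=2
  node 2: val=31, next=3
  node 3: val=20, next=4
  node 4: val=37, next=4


Floyd's tortoise (slow, +1) and hare (fast, +2):
  init: slow=0, fast=0
  step 1: slow=1, fast=2
  step 2: slow=2, fast=4
  step 3: slow=3, fast=4
  step 4: slow=4, fast=4
  slow == fast at node 4: cycle detected

Cycle: yes


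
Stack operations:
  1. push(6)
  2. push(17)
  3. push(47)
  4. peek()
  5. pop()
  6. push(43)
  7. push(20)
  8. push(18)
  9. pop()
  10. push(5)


push(6) -> [6]
push(17) -> [6, 17]
push(47) -> [6, 17, 47]
peek()->47
pop()->47, [6, 17]
push(43) -> [6, 17, 43]
push(20) -> [6, 17, 43, 20]
push(18) -> [6, 17, 43, 20, 18]
pop()->18, [6, 17, 43, 20]
push(5) -> [6, 17, 43, 20, 5]

Final stack: [6, 17, 43, 20, 5]


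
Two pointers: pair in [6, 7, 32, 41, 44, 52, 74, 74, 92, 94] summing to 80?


lo=0(6)+hi=9(94)=100
lo=0(6)+hi=8(92)=98
lo=0(6)+hi=7(74)=80

Yes: 6+74=80


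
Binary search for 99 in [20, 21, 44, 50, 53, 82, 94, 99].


Step 1: lo=0, hi=7, mid=3, val=50
Step 2: lo=4, hi=7, mid=5, val=82
Step 3: lo=6, hi=7, mid=6, val=94
Step 4: lo=7, hi=7, mid=7, val=99

Found at index 7


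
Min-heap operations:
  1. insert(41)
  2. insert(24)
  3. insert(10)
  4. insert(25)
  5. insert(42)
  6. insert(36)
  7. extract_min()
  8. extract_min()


insert(41) -> [41]
insert(24) -> [24, 41]
insert(10) -> [10, 41, 24]
insert(25) -> [10, 25, 24, 41]
insert(42) -> [10, 25, 24, 41, 42]
insert(36) -> [10, 25, 24, 41, 42, 36]
extract_min()->10, [24, 25, 36, 41, 42]
extract_min()->24, [25, 41, 36, 42]

Final heap: [25, 41, 36, 42]


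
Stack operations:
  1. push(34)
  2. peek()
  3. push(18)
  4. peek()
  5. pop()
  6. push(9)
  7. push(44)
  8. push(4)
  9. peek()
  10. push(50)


push(34) -> [34]
peek()->34
push(18) -> [34, 18]
peek()->18
pop()->18, [34]
push(9) -> [34, 9]
push(44) -> [34, 9, 44]
push(4) -> [34, 9, 44, 4]
peek()->4
push(50) -> [34, 9, 44, 4, 50]

Final stack: [34, 9, 44, 4, 50]


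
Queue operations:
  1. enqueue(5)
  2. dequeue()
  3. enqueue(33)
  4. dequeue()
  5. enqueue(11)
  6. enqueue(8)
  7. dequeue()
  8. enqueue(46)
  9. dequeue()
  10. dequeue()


enqueue(5) -> [5]
dequeue()->5, []
enqueue(33) -> [33]
dequeue()->33, []
enqueue(11) -> [11]
enqueue(8) -> [11, 8]
dequeue()->11, [8]
enqueue(46) -> [8, 46]
dequeue()->8, [46]
dequeue()->46, []

Final queue: []


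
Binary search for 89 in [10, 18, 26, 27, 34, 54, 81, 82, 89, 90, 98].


Step 1: lo=0, hi=10, mid=5, val=54
Step 2: lo=6, hi=10, mid=8, val=89

Found at index 8


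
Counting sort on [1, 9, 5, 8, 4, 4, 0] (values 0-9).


Input: [1, 9, 5, 8, 4, 4, 0]
Counts: [1, 1, 0, 0, 2, 1, 0, 0, 1, 1]

Sorted: [0, 1, 4, 4, 5, 8, 9]


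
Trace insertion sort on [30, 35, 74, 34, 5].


Initial: [30, 35, 74, 34, 5]
Insert 35: [30, 35, 74, 34, 5]
Insert 74: [30, 35, 74, 34, 5]
Insert 34: [30, 34, 35, 74, 5]
Insert 5: [5, 30, 34, 35, 74]

Sorted: [5, 30, 34, 35, 74]


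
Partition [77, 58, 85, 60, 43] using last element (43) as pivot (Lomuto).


Pivot: 43
Place pivot at 0: [43, 58, 85, 60, 77]

Partitioned: [43, 58, 85, 60, 77]


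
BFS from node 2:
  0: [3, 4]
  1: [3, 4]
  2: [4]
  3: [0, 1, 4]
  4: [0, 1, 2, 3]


Visit 2, enqueue [4]
Visit 4, enqueue [0, 1, 3]
Visit 0, enqueue []
Visit 1, enqueue []
Visit 3, enqueue []

BFS order: [2, 4, 0, 1, 3]


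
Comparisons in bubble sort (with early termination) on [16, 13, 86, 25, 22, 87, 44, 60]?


Algorithm: bubble sort (with early termination)
Input: [16, 13, 86, 25, 22, 87, 44, 60]
Sorted: [13, 16, 22, 25, 44, 60, 86, 87]

18


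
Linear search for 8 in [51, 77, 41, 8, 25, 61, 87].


i=0: 51!=8
i=1: 77!=8
i=2: 41!=8
i=3: 8==8 found!

Found at 3, 4 comps


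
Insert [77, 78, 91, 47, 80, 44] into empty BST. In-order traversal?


Insert 77: root
Insert 78: R from 77
Insert 91: R from 77 -> R from 78
Insert 47: L from 77
Insert 80: R from 77 -> R from 78 -> L from 91
Insert 44: L from 77 -> L from 47

In-order: [44, 47, 77, 78, 80, 91]


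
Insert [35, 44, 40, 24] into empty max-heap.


Insert 35: [35]
Insert 44: [44, 35]
Insert 40: [44, 35, 40]
Insert 24: [44, 35, 40, 24]

Final heap: [44, 35, 40, 24]


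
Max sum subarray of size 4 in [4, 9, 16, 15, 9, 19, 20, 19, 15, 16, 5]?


[0:4]: 44
[1:5]: 49
[2:6]: 59
[3:7]: 63
[4:8]: 67
[5:9]: 73
[6:10]: 70
[7:11]: 55

Max: 73 at [5:9]


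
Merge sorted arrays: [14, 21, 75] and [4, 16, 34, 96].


Take 4 from B
Take 14 from A
Take 16 from B
Take 21 from A
Take 34 from B
Take 75 from A

Merged: [4, 14, 16, 21, 34, 75, 96]


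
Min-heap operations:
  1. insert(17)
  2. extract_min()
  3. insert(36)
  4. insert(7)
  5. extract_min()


insert(17) -> [17]
extract_min()->17, []
insert(36) -> [36]
insert(7) -> [7, 36]
extract_min()->7, [36]

Final heap: [36]


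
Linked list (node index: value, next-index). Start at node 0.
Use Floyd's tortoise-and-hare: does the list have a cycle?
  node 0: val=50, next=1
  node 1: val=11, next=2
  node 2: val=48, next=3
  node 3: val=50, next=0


Floyd's tortoise (slow, +1) and hare (fast, +2):
  init: slow=0, fast=0
  step 1: slow=1, fast=2
  step 2: slow=2, fast=0
  step 3: slow=3, fast=2
  step 4: slow=0, fast=0
  slow == fast at node 0: cycle detected

Cycle: yes


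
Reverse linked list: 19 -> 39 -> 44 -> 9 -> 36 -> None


Step 1: curr=19, set curr.next=prev(None) | reversed so far: 19
Step 2: curr=39, set curr.next=prev(19) | reversed so far: 39 -> 19
Step 3: curr=44, set curr.next=prev(39) | reversed so far: 44 -> 39 -> 19
Step 4: curr=9, set curr.next=prev(44) | reversed so far: 9 -> 44 -> 39 -> 19
Step 5: curr=36, set curr.next=prev(9) | reversed so far: 36 -> 9 -> 44 -> 39 -> 19

36 -> 9 -> 44 -> 39 -> 19 -> None


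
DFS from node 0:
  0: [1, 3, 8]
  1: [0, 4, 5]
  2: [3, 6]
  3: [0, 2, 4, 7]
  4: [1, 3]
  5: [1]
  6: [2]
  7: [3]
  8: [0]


Visit 0, push [8, 3, 1]
Visit 1, push [5, 4]
Visit 4, push [3]
Visit 3, push [7, 2]
Visit 2, push [6]
Visit 6, push []
Visit 7, push []
Visit 5, push []
Visit 8, push []

DFS order: [0, 1, 4, 3, 2, 6, 7, 5, 8]


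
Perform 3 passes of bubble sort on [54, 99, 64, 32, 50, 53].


Initial: [54, 99, 64, 32, 50, 53]
Pass 1: [54, 64, 32, 50, 53, 99] (4 swaps)
Pass 2: [54, 32, 50, 53, 64, 99] (3 swaps)
Pass 3: [32, 50, 53, 54, 64, 99] (3 swaps)

After 3 passes: [32, 50, 53, 54, 64, 99]


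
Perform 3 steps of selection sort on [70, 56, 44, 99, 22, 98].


Initial: [70, 56, 44, 99, 22, 98]
Step 1: min=22 at 4
  Swap: [22, 56, 44, 99, 70, 98]
Step 2: min=44 at 2
  Swap: [22, 44, 56, 99, 70, 98]
Step 3: min=56 at 2
  Swap: [22, 44, 56, 99, 70, 98]

After 3 steps: [22, 44, 56, 99, 70, 98]


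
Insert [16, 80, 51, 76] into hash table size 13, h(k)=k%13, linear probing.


Insert 16: h=3 -> slot 3
Insert 80: h=2 -> slot 2
Insert 51: h=12 -> slot 12
Insert 76: h=11 -> slot 11

Table: [None, None, 80, 16, None, None, None, None, None, None, None, 76, 51]


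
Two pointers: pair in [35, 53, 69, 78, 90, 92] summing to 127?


lo=0(35)+hi=5(92)=127

Yes: 35+92=127


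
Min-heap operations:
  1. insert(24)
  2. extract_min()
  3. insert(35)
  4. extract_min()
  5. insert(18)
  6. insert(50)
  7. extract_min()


insert(24) -> [24]
extract_min()->24, []
insert(35) -> [35]
extract_min()->35, []
insert(18) -> [18]
insert(50) -> [18, 50]
extract_min()->18, [50]

Final heap: [50]


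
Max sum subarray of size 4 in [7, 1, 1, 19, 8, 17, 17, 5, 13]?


[0:4]: 28
[1:5]: 29
[2:6]: 45
[3:7]: 61
[4:8]: 47
[5:9]: 52

Max: 61 at [3:7]


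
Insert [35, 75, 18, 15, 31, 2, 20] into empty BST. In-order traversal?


Insert 35: root
Insert 75: R from 35
Insert 18: L from 35
Insert 15: L from 35 -> L from 18
Insert 31: L from 35 -> R from 18
Insert 2: L from 35 -> L from 18 -> L from 15
Insert 20: L from 35 -> R from 18 -> L from 31

In-order: [2, 15, 18, 20, 31, 35, 75]


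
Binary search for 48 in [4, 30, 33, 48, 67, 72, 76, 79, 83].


Step 1: lo=0, hi=8, mid=4, val=67
Step 2: lo=0, hi=3, mid=1, val=30
Step 3: lo=2, hi=3, mid=2, val=33
Step 4: lo=3, hi=3, mid=3, val=48

Found at index 3


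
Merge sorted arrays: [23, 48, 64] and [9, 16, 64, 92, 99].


Take 9 from B
Take 16 from B
Take 23 from A
Take 48 from A
Take 64 from A

Merged: [9, 16, 23, 48, 64, 64, 92, 99]


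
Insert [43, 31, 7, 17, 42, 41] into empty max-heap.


Insert 43: [43]
Insert 31: [43, 31]
Insert 7: [43, 31, 7]
Insert 17: [43, 31, 7, 17]
Insert 42: [43, 42, 7, 17, 31]
Insert 41: [43, 42, 41, 17, 31, 7]

Final heap: [43, 42, 41, 17, 31, 7]


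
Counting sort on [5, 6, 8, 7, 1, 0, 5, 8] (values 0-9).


Input: [5, 6, 8, 7, 1, 0, 5, 8]
Counts: [1, 1, 0, 0, 0, 2, 1, 1, 2, 0]

Sorted: [0, 1, 5, 5, 6, 7, 8, 8]


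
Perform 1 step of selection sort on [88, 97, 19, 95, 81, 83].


Initial: [88, 97, 19, 95, 81, 83]
Step 1: min=19 at 2
  Swap: [19, 97, 88, 95, 81, 83]

After 1 step: [19, 97, 88, 95, 81, 83]


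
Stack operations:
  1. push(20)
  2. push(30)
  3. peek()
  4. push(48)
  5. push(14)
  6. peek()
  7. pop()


push(20) -> [20]
push(30) -> [20, 30]
peek()->30
push(48) -> [20, 30, 48]
push(14) -> [20, 30, 48, 14]
peek()->14
pop()->14, [20, 30, 48]

Final stack: [20, 30, 48]


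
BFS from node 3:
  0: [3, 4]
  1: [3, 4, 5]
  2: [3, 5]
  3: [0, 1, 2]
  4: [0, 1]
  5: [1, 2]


Visit 3, enqueue [0, 1, 2]
Visit 0, enqueue [4]
Visit 1, enqueue [5]
Visit 2, enqueue []
Visit 4, enqueue []
Visit 5, enqueue []

BFS order: [3, 0, 1, 2, 4, 5]


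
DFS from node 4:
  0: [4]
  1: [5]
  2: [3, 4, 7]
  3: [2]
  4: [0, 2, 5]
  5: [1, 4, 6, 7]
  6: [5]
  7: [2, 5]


Visit 4, push [5, 2, 0]
Visit 0, push []
Visit 2, push [7, 3]
Visit 3, push []
Visit 7, push [5]
Visit 5, push [6, 1]
Visit 1, push []
Visit 6, push []

DFS order: [4, 0, 2, 3, 7, 5, 1, 6]


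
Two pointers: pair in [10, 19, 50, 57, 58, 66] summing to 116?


lo=0(10)+hi=5(66)=76
lo=1(19)+hi=5(66)=85
lo=2(50)+hi=5(66)=116

Yes: 50+66=116


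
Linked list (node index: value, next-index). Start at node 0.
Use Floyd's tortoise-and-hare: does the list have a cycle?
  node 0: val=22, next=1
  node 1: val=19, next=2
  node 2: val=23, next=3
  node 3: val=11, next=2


Floyd's tortoise (slow, +1) and hare (fast, +2):
  init: slow=0, fast=0
  step 1: slow=1, fast=2
  step 2: slow=2, fast=2
  slow == fast at node 2: cycle detected

Cycle: yes


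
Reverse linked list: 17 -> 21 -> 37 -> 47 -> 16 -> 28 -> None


Step 1: curr=17, set curr.next=prev(None) | reversed so far: 17
Step 2: curr=21, set curr.next=prev(17) | reversed so far: 21 -> 17
Step 3: curr=37, set curr.next=prev(21) | reversed so far: 37 -> 21 -> 17
Step 4: curr=47, set curr.next=prev(37) | reversed so far: 47 -> 37 -> 21 -> 17
Step 5: curr=16, set curr.next=prev(47) | reversed so far: 16 -> 47 -> 37 -> 21 -> 17
Step 6: curr=28, set curr.next=prev(16) | reversed so far: 28 -> 16 -> 47 -> 37 -> 21 -> 17

28 -> 16 -> 47 -> 37 -> 21 -> 17 -> None


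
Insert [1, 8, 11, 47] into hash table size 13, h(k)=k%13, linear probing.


Insert 1: h=1 -> slot 1
Insert 8: h=8 -> slot 8
Insert 11: h=11 -> slot 11
Insert 47: h=8, 1 probes -> slot 9

Table: [None, 1, None, None, None, None, None, None, 8, 47, None, 11, None]


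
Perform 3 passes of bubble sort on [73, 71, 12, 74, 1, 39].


Initial: [73, 71, 12, 74, 1, 39]
Pass 1: [71, 12, 73, 1, 39, 74] (4 swaps)
Pass 2: [12, 71, 1, 39, 73, 74] (3 swaps)
Pass 3: [12, 1, 39, 71, 73, 74] (2 swaps)

After 3 passes: [12, 1, 39, 71, 73, 74]


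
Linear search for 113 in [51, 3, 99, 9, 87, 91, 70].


i=0: 51!=113
i=1: 3!=113
i=2: 99!=113
i=3: 9!=113
i=4: 87!=113
i=5: 91!=113
i=6: 70!=113

Not found, 7 comps


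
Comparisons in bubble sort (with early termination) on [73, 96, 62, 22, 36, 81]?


Algorithm: bubble sort (with early termination)
Input: [73, 96, 62, 22, 36, 81]
Sorted: [22, 36, 62, 73, 81, 96]

14


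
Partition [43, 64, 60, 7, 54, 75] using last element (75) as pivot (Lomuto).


Pivot: 75
  43 <= 75: advance i (no swap)
  64 <= 75: advance i (no swap)
  60 <= 75: advance i (no swap)
  7 <= 75: advance i (no swap)
  54 <= 75: advance i (no swap)
Place pivot at 5: [43, 64, 60, 7, 54, 75]

Partitioned: [43, 64, 60, 7, 54, 75]


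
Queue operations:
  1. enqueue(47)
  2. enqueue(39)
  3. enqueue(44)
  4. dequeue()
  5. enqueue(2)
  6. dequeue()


enqueue(47) -> [47]
enqueue(39) -> [47, 39]
enqueue(44) -> [47, 39, 44]
dequeue()->47, [39, 44]
enqueue(2) -> [39, 44, 2]
dequeue()->39, [44, 2]

Final queue: [44, 2]


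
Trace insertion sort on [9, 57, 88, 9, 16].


Initial: [9, 57, 88, 9, 16]
Insert 57: [9, 57, 88, 9, 16]
Insert 88: [9, 57, 88, 9, 16]
Insert 9: [9, 9, 57, 88, 16]
Insert 16: [9, 9, 16, 57, 88]

Sorted: [9, 9, 16, 57, 88]


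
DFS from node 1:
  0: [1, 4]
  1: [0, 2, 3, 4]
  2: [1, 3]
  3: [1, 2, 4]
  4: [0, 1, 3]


Visit 1, push [4, 3, 2, 0]
Visit 0, push [4]
Visit 4, push [3]
Visit 3, push [2]
Visit 2, push []

DFS order: [1, 0, 4, 3, 2]


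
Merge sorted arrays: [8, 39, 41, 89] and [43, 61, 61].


Take 8 from A
Take 39 from A
Take 41 from A
Take 43 from B
Take 61 from B
Take 61 from B

Merged: [8, 39, 41, 43, 61, 61, 89]


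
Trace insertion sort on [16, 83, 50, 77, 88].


Initial: [16, 83, 50, 77, 88]
Insert 83: [16, 83, 50, 77, 88]
Insert 50: [16, 50, 83, 77, 88]
Insert 77: [16, 50, 77, 83, 88]
Insert 88: [16, 50, 77, 83, 88]

Sorted: [16, 50, 77, 83, 88]


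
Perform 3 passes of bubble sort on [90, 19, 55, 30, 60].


Initial: [90, 19, 55, 30, 60]
Pass 1: [19, 55, 30, 60, 90] (4 swaps)
Pass 2: [19, 30, 55, 60, 90] (1 swaps)
Pass 3: [19, 30, 55, 60, 90] (0 swaps)

After 3 passes: [19, 30, 55, 60, 90]


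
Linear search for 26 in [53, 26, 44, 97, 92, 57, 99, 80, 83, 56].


i=0: 53!=26
i=1: 26==26 found!

Found at 1, 2 comps


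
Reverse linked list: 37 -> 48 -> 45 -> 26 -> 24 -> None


Step 1: curr=37, set curr.next=prev(None) | reversed so far: 37
Step 2: curr=48, set curr.next=prev(37) | reversed so far: 48 -> 37
Step 3: curr=45, set curr.next=prev(48) | reversed so far: 45 -> 48 -> 37
Step 4: curr=26, set curr.next=prev(45) | reversed so far: 26 -> 45 -> 48 -> 37
Step 5: curr=24, set curr.next=prev(26) | reversed so far: 24 -> 26 -> 45 -> 48 -> 37

24 -> 26 -> 45 -> 48 -> 37 -> None


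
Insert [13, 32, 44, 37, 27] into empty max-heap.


Insert 13: [13]
Insert 32: [32, 13]
Insert 44: [44, 13, 32]
Insert 37: [44, 37, 32, 13]
Insert 27: [44, 37, 32, 13, 27]

Final heap: [44, 37, 32, 13, 27]


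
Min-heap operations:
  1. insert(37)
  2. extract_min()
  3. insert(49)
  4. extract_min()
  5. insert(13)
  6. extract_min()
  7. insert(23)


insert(37) -> [37]
extract_min()->37, []
insert(49) -> [49]
extract_min()->49, []
insert(13) -> [13]
extract_min()->13, []
insert(23) -> [23]

Final heap: [23]


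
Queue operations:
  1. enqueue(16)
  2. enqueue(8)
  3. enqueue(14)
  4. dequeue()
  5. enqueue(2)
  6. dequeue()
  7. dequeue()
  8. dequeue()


enqueue(16) -> [16]
enqueue(8) -> [16, 8]
enqueue(14) -> [16, 8, 14]
dequeue()->16, [8, 14]
enqueue(2) -> [8, 14, 2]
dequeue()->8, [14, 2]
dequeue()->14, [2]
dequeue()->2, []

Final queue: []


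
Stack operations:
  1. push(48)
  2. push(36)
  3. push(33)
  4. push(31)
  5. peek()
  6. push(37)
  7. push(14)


push(48) -> [48]
push(36) -> [48, 36]
push(33) -> [48, 36, 33]
push(31) -> [48, 36, 33, 31]
peek()->31
push(37) -> [48, 36, 33, 31, 37]
push(14) -> [48, 36, 33, 31, 37, 14]

Final stack: [48, 36, 33, 31, 37, 14]


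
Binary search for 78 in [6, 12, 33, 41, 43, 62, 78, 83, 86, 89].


Step 1: lo=0, hi=9, mid=4, val=43
Step 2: lo=5, hi=9, mid=7, val=83
Step 3: lo=5, hi=6, mid=5, val=62
Step 4: lo=6, hi=6, mid=6, val=78

Found at index 6


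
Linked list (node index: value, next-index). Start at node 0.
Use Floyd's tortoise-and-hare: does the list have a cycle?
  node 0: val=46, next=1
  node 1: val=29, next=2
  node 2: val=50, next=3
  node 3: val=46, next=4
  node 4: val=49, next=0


Floyd's tortoise (slow, +1) and hare (fast, +2):
  init: slow=0, fast=0
  step 1: slow=1, fast=2
  step 2: slow=2, fast=4
  step 3: slow=3, fast=1
  step 4: slow=4, fast=3
  step 5: slow=0, fast=0
  slow == fast at node 0: cycle detected

Cycle: yes


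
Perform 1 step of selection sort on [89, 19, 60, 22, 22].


Initial: [89, 19, 60, 22, 22]
Step 1: min=19 at 1
  Swap: [19, 89, 60, 22, 22]

After 1 step: [19, 89, 60, 22, 22]


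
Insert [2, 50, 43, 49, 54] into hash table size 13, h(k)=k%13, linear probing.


Insert 2: h=2 -> slot 2
Insert 50: h=11 -> slot 11
Insert 43: h=4 -> slot 4
Insert 49: h=10 -> slot 10
Insert 54: h=2, 1 probes -> slot 3

Table: [None, None, 2, 54, 43, None, None, None, None, None, 49, 50, None]


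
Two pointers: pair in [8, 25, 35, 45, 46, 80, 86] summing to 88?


lo=0(8)+hi=6(86)=94
lo=0(8)+hi=5(80)=88

Yes: 8+80=88


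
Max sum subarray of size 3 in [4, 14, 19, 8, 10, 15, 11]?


[0:3]: 37
[1:4]: 41
[2:5]: 37
[3:6]: 33
[4:7]: 36

Max: 41 at [1:4]


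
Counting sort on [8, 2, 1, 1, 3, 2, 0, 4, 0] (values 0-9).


Input: [8, 2, 1, 1, 3, 2, 0, 4, 0]
Counts: [2, 2, 2, 1, 1, 0, 0, 0, 1, 0]

Sorted: [0, 0, 1, 1, 2, 2, 3, 4, 8]


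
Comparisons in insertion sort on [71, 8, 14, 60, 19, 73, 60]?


Algorithm: insertion sort
Input: [71, 8, 14, 60, 19, 73, 60]
Sorted: [8, 14, 19, 60, 60, 71, 73]

12


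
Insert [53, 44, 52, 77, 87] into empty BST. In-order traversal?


Insert 53: root
Insert 44: L from 53
Insert 52: L from 53 -> R from 44
Insert 77: R from 53
Insert 87: R from 53 -> R from 77

In-order: [44, 52, 53, 77, 87]


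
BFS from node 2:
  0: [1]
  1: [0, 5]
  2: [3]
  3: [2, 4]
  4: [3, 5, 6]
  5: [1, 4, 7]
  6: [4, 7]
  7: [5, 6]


Visit 2, enqueue [3]
Visit 3, enqueue [4]
Visit 4, enqueue [5, 6]
Visit 5, enqueue [1, 7]
Visit 6, enqueue []
Visit 1, enqueue [0]
Visit 7, enqueue []
Visit 0, enqueue []

BFS order: [2, 3, 4, 5, 6, 1, 7, 0]


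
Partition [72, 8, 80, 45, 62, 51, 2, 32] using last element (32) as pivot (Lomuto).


Pivot: 32
  8 <= 32: swap -> [8, 72, 80, 45, 62, 51, 2, 32]
  2 <= 32: swap -> [8, 2, 80, 45, 62, 51, 72, 32]
Place pivot at 2: [8, 2, 32, 45, 62, 51, 72, 80]

Partitioned: [8, 2, 32, 45, 62, 51, 72, 80]


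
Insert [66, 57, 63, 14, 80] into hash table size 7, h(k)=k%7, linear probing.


Insert 66: h=3 -> slot 3
Insert 57: h=1 -> slot 1
Insert 63: h=0 -> slot 0
Insert 14: h=0, 2 probes -> slot 2
Insert 80: h=3, 1 probes -> slot 4

Table: [63, 57, 14, 66, 80, None, None]


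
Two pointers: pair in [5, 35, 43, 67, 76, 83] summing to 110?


lo=0(5)+hi=5(83)=88
lo=1(35)+hi=5(83)=118
lo=1(35)+hi=4(76)=111
lo=1(35)+hi=3(67)=102
lo=2(43)+hi=3(67)=110

Yes: 43+67=110


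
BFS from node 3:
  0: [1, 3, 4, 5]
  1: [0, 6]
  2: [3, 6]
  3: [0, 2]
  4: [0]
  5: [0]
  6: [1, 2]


Visit 3, enqueue [0, 2]
Visit 0, enqueue [1, 4, 5]
Visit 2, enqueue [6]
Visit 1, enqueue []
Visit 4, enqueue []
Visit 5, enqueue []
Visit 6, enqueue []

BFS order: [3, 0, 2, 1, 4, 5, 6]


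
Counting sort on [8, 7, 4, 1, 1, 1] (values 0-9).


Input: [8, 7, 4, 1, 1, 1]
Counts: [0, 3, 0, 0, 1, 0, 0, 1, 1, 0]

Sorted: [1, 1, 1, 4, 7, 8]


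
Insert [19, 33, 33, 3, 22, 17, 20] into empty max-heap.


Insert 19: [19]
Insert 33: [33, 19]
Insert 33: [33, 19, 33]
Insert 3: [33, 19, 33, 3]
Insert 22: [33, 22, 33, 3, 19]
Insert 17: [33, 22, 33, 3, 19, 17]
Insert 20: [33, 22, 33, 3, 19, 17, 20]

Final heap: [33, 22, 33, 3, 19, 17, 20]


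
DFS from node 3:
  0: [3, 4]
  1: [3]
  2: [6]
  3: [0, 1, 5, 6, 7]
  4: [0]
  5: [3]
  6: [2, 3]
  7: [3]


Visit 3, push [7, 6, 5, 1, 0]
Visit 0, push [4]
Visit 4, push []
Visit 1, push []
Visit 5, push []
Visit 6, push [2]
Visit 2, push []
Visit 7, push []

DFS order: [3, 0, 4, 1, 5, 6, 2, 7]


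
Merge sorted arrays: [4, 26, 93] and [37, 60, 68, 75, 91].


Take 4 from A
Take 26 from A
Take 37 from B
Take 60 from B
Take 68 from B
Take 75 from B
Take 91 from B

Merged: [4, 26, 37, 60, 68, 75, 91, 93]


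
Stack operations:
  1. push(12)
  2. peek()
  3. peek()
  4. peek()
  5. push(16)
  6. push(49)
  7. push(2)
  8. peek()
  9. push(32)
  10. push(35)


push(12) -> [12]
peek()->12
peek()->12
peek()->12
push(16) -> [12, 16]
push(49) -> [12, 16, 49]
push(2) -> [12, 16, 49, 2]
peek()->2
push(32) -> [12, 16, 49, 2, 32]
push(35) -> [12, 16, 49, 2, 32, 35]

Final stack: [12, 16, 49, 2, 32, 35]


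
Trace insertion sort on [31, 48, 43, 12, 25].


Initial: [31, 48, 43, 12, 25]
Insert 48: [31, 48, 43, 12, 25]
Insert 43: [31, 43, 48, 12, 25]
Insert 12: [12, 31, 43, 48, 25]
Insert 25: [12, 25, 31, 43, 48]

Sorted: [12, 25, 31, 43, 48]


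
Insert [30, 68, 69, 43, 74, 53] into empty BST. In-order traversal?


Insert 30: root
Insert 68: R from 30
Insert 69: R from 30 -> R from 68
Insert 43: R from 30 -> L from 68
Insert 74: R from 30 -> R from 68 -> R from 69
Insert 53: R from 30 -> L from 68 -> R from 43

In-order: [30, 43, 53, 68, 69, 74]


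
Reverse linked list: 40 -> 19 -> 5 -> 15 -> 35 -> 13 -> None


Step 1: curr=40, set curr.next=prev(None) | reversed so far: 40
Step 2: curr=19, set curr.next=prev(40) | reversed so far: 19 -> 40
Step 3: curr=5, set curr.next=prev(19) | reversed so far: 5 -> 19 -> 40
Step 4: curr=15, set curr.next=prev(5) | reversed so far: 15 -> 5 -> 19 -> 40
Step 5: curr=35, set curr.next=prev(15) | reversed so far: 35 -> 15 -> 5 -> 19 -> 40
Step 6: curr=13, set curr.next=prev(35) | reversed so far: 13 -> 35 -> 15 -> 5 -> 19 -> 40

13 -> 35 -> 15 -> 5 -> 19 -> 40 -> None


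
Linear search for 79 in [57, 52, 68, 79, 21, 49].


i=0: 57!=79
i=1: 52!=79
i=2: 68!=79
i=3: 79==79 found!

Found at 3, 4 comps


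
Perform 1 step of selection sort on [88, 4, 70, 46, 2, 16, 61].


Initial: [88, 4, 70, 46, 2, 16, 61]
Step 1: min=2 at 4
  Swap: [2, 4, 70, 46, 88, 16, 61]

After 1 step: [2, 4, 70, 46, 88, 16, 61]


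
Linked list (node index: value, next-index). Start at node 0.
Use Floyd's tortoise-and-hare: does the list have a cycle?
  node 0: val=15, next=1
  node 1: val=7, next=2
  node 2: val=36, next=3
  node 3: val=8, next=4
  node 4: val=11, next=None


Floyd's tortoise (slow, +1) and hare (fast, +2):
  init: slow=0, fast=0
  step 1: slow=1, fast=2
  step 2: slow=2, fast=4
  step 3: fast -> None, no cycle

Cycle: no


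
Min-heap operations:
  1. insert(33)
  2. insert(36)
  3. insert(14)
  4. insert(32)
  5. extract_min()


insert(33) -> [33]
insert(36) -> [33, 36]
insert(14) -> [14, 36, 33]
insert(32) -> [14, 32, 33, 36]
extract_min()->14, [32, 36, 33]

Final heap: [32, 36, 33]


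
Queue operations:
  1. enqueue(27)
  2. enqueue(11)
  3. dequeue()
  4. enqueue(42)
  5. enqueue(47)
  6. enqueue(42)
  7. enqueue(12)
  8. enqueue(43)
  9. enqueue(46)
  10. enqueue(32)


enqueue(27) -> [27]
enqueue(11) -> [27, 11]
dequeue()->27, [11]
enqueue(42) -> [11, 42]
enqueue(47) -> [11, 42, 47]
enqueue(42) -> [11, 42, 47, 42]
enqueue(12) -> [11, 42, 47, 42, 12]
enqueue(43) -> [11, 42, 47, 42, 12, 43]
enqueue(46) -> [11, 42, 47, 42, 12, 43, 46]
enqueue(32) -> [11, 42, 47, 42, 12, 43, 46, 32]

Final queue: [11, 42, 47, 42, 12, 43, 46, 32]
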